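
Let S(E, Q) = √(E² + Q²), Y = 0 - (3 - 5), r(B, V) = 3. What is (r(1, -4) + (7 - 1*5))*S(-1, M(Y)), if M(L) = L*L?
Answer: 5*√17 ≈ 20.616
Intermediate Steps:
Y = 2 (Y = 0 - 1*(-2) = 0 + 2 = 2)
M(L) = L²
(r(1, -4) + (7 - 1*5))*S(-1, M(Y)) = (3 + (7 - 1*5))*√((-1)² + (2²)²) = (3 + (7 - 5))*√(1 + 4²) = (3 + 2)*√(1 + 16) = 5*√17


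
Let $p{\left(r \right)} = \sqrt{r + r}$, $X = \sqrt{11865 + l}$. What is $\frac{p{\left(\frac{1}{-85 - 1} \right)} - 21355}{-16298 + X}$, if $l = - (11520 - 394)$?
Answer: $\frac{69608758}{53124813} + \frac{4271 \sqrt{739}}{53124813} - \frac{16298 i \sqrt{43}}{11421834795} - \frac{i \sqrt{31777}}{11421834795} \approx 1.3125 - 9.3725 \cdot 10^{-6} i$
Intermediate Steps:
$l = -11126$ ($l = - (11520 - 394) = \left(-1\right) 11126 = -11126$)
$X = \sqrt{739}$ ($X = \sqrt{11865 - 11126} = \sqrt{739} \approx 27.185$)
$p{\left(r \right)} = \sqrt{2} \sqrt{r}$ ($p{\left(r \right)} = \sqrt{2 r} = \sqrt{2} \sqrt{r}$)
$\frac{p{\left(\frac{1}{-85 - 1} \right)} - 21355}{-16298 + X} = \frac{\sqrt{2} \sqrt{\frac{1}{-85 - 1}} - 21355}{-16298 + \sqrt{739}} = \frac{\sqrt{2} \sqrt{\frac{1}{-86}} - 21355}{-16298 + \sqrt{739}} = \frac{\sqrt{2} \sqrt{- \frac{1}{86}} - 21355}{-16298 + \sqrt{739}} = \frac{\sqrt{2} \frac{i \sqrt{86}}{86} - 21355}{-16298 + \sqrt{739}} = \frac{\frac{i \sqrt{43}}{43} - 21355}{-16298 + \sqrt{739}} = \frac{-21355 + \frac{i \sqrt{43}}{43}}{-16298 + \sqrt{739}}$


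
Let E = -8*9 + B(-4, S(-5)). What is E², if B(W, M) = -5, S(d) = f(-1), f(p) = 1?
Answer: 5929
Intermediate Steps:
S(d) = 1
E = -77 (E = -8*9 - 5 = -72 - 5 = -77)
E² = (-77)² = 5929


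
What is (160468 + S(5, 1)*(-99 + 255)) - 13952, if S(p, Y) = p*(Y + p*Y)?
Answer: 151196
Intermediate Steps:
S(p, Y) = p*(Y + Y*p)
(160468 + S(5, 1)*(-99 + 255)) - 13952 = (160468 + (1*5*(1 + 5))*(-99 + 255)) - 13952 = (160468 + (1*5*6)*156) - 13952 = (160468 + 30*156) - 13952 = (160468 + 4680) - 13952 = 165148 - 13952 = 151196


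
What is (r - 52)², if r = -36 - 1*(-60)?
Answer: 784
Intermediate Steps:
r = 24 (r = -36 + 60 = 24)
(r - 52)² = (24 - 52)² = (-28)² = 784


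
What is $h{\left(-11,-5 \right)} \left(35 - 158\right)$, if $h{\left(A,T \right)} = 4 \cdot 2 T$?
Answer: $4920$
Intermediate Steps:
$h{\left(A,T \right)} = 8 T$
$h{\left(-11,-5 \right)} \left(35 - 158\right) = 8 \left(-5\right) \left(35 - 158\right) = \left(-40\right) \left(-123\right) = 4920$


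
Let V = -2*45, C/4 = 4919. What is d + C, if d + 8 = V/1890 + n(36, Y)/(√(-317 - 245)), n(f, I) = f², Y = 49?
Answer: 413027/21 - 648*I*√562/281 ≈ 19668.0 - 54.668*I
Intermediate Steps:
C = 19676 (C = 4*4919 = 19676)
V = -90
d = -169/21 - 648*I*√562/281 (d = -8 + (-90/1890 + 36²/(√(-317 - 245))) = -8 + (-90*1/1890 + 1296/(√(-562))) = -8 + (-1/21 + 1296/((I*√562))) = -8 + (-1/21 + 1296*(-I*√562/562)) = -8 + (-1/21 - 648*I*√562/281) = -169/21 - 648*I*√562/281 ≈ -8.0476 - 54.668*I)
d + C = (-169/21 - 648*I*√562/281) + 19676 = 413027/21 - 648*I*√562/281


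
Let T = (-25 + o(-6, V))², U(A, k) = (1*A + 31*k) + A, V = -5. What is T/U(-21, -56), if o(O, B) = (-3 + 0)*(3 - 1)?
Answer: -961/1778 ≈ -0.54049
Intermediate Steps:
o(O, B) = -6 (o(O, B) = -3*2 = -6)
U(A, k) = 2*A + 31*k (U(A, k) = (A + 31*k) + A = 2*A + 31*k)
T = 961 (T = (-25 - 6)² = (-31)² = 961)
T/U(-21, -56) = 961/(2*(-21) + 31*(-56)) = 961/(-42 - 1736) = 961/(-1778) = 961*(-1/1778) = -961/1778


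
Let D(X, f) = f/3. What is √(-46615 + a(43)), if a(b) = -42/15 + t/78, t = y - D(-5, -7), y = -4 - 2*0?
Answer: I*√7090570630/390 ≈ 215.91*I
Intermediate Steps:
D(X, f) = f/3 (D(X, f) = f*(⅓) = f/3)
y = -4 (y = -4 + 0 = -4)
t = -5/3 (t = -4 - (-7)/3 = -4 - 1*(-7/3) = -4 + 7/3 = -5/3 ≈ -1.6667)
a(b) = -3301/1170 (a(b) = -42/15 - 5/3/78 = -42*1/15 - 5/3*1/78 = -14/5 - 5/234 = -3301/1170)
√(-46615 + a(43)) = √(-46615 - 3301/1170) = √(-54542851/1170) = I*√7090570630/390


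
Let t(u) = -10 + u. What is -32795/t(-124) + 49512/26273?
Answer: 868257643/3520582 ≈ 246.62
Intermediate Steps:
-32795/t(-124) + 49512/26273 = -32795/(-10 - 124) + 49512/26273 = -32795/(-134) + 49512*(1/26273) = -32795*(-1/134) + 49512/26273 = 32795/134 + 49512/26273 = 868257643/3520582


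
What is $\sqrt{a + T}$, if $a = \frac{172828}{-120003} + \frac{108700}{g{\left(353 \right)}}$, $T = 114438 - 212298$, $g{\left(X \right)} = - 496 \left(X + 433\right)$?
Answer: $\frac{i \sqrt{41318114893977787055346}}{649776244} \approx 312.83 i$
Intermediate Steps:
$g{\left(X \right)} = -214768 - 496 X$ ($g{\left(X \right)} = - 496 \left(433 + X\right) = -214768 - 496 X$)
$T = -97860$
$a = - \frac{2233954413}{1299552488}$ ($a = \frac{172828}{-120003} + \frac{108700}{-214768 - 175088} = 172828 \left(- \frac{1}{120003}\right) + \frac{108700}{-214768 - 175088} = - \frac{172828}{120003} + \frac{108700}{-389856} = - \frac{172828}{120003} + 108700 \left(- \frac{1}{389856}\right) = - \frac{172828}{120003} - \frac{27175}{97464} = - \frac{2233954413}{1299552488} \approx -1.719$)
$\sqrt{a + T} = \sqrt{- \frac{2233954413}{1299552488} - 97860} = \sqrt{- \frac{127176440430093}{1299552488}} = \frac{i \sqrt{41318114893977787055346}}{649776244}$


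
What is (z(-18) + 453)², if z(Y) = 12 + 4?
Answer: 219961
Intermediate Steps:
z(Y) = 16
(z(-18) + 453)² = (16 + 453)² = 469² = 219961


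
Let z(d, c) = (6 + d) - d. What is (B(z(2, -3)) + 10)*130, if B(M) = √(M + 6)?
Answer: 1300 + 260*√3 ≈ 1750.3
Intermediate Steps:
z(d, c) = 6
B(M) = √(6 + M)
(B(z(2, -3)) + 10)*130 = (√(6 + 6) + 10)*130 = (√12 + 10)*130 = (2*√3 + 10)*130 = (10 + 2*√3)*130 = 1300 + 260*√3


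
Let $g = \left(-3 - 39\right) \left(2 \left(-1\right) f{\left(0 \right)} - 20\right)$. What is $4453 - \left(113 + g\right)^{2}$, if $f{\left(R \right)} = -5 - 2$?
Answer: $-128772$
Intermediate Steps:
$f{\left(R \right)} = -7$ ($f{\left(R \right)} = -5 - 2 = -7$)
$g = 252$ ($g = \left(-3 - 39\right) \left(2 \left(-1\right) \left(-7\right) - 20\right) = - 42 \left(\left(-2\right) \left(-7\right) - 20\right) = - 42 \left(14 - 20\right) = \left(-42\right) \left(-6\right) = 252$)
$4453 - \left(113 + g\right)^{2} = 4453 - \left(113 + 252\right)^{2} = 4453 - 365^{2} = 4453 - 133225 = -128772$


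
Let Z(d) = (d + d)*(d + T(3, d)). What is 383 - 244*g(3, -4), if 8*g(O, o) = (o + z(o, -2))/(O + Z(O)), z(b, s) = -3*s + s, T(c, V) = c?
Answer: 383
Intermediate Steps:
z(b, s) = -2*s
Z(d) = 2*d*(3 + d) (Z(d) = (d + d)*(d + 3) = (2*d)*(3 + d) = 2*d*(3 + d))
g(O, o) = (4 + o)/(8*(O + 2*O*(3 + O))) (g(O, o) = ((o - 2*(-2))/(O + 2*O*(3 + O)))/8 = ((o + 4)/(O + 2*O*(3 + O)))/8 = ((4 + o)/(O + 2*O*(3 + O)))/8 = (4 + o)/(8*(O + 2*O*(3 + O))))
383 - 244*g(3, -4) = 383 - 61*(4 - 4)/(2*3*(7 + 2*3)) = 383 - 61*0/(2*3*(7 + 6)) = 383 - 61*0/(2*3*13) = 383 - 244*0 = 383 + 0 = 383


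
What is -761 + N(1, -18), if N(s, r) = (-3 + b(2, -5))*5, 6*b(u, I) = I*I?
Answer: -4531/6 ≈ -755.17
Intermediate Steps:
b(u, I) = I²/6 (b(u, I) = (I*I)/6 = I²/6)
N(s, r) = 35/6 (N(s, r) = (-3 + (⅙)*(-5)²)*5 = (-3 + (⅙)*25)*5 = (-3 + 25/6)*5 = (7/6)*5 = 35/6)
-761 + N(1, -18) = -761 + 35/6 = -4531/6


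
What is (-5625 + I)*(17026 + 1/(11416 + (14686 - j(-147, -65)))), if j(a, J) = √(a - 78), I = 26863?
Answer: 246362135858646528/681314629 + 318570*I/681314629 ≈ 3.616e+8 + 0.00046758*I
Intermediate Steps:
j(a, J) = √(-78 + a)
(-5625 + I)*(17026 + 1/(11416 + (14686 - j(-147, -65)))) = (-5625 + 26863)*(17026 + 1/(11416 + (14686 - √(-78 - 147)))) = 21238*(17026 + 1/(11416 + (14686 - √(-225)))) = 21238*(17026 + 1/(11416 + (14686 - 15*I))) = 21238*(17026 + 1/(26102 - 15*I)) = 21238*(17026 + (26102 + 15*I)/681314629) = 361598188 + 21238*(26102 + 15*I)/681314629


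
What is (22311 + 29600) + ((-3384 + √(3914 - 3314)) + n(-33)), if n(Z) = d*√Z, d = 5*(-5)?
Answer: 48527 + 10*√6 - 25*I*√33 ≈ 48552.0 - 143.61*I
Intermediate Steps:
d = -25
n(Z) = -25*√Z
(22311 + 29600) + ((-3384 + √(3914 - 3314)) + n(-33)) = (22311 + 29600) + ((-3384 + √(3914 - 3314)) - 25*I*√33) = 51911 + ((-3384 + √600) - 25*I*√33) = 51911 + ((-3384 + 10*√6) - 25*I*√33) = 51911 + (-3384 + 10*√6 - 25*I*√33) = 48527 + 10*√6 - 25*I*√33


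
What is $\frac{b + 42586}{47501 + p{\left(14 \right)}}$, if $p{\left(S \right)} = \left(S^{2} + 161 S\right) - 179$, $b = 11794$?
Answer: $\frac{13595}{12443} \approx 1.0926$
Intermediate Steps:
$p{\left(S \right)} = -179 + S^{2} + 161 S$
$\frac{b + 42586}{47501 + p{\left(14 \right)}} = \frac{11794 + 42586}{47501 + \left(-179 + 14^{2} + 161 \cdot 14\right)} = \frac{54380}{47501 + \left(-179 + 196 + 2254\right)} = \frac{54380}{47501 + 2271} = \frac{54380}{49772} = 54380 \cdot \frac{1}{49772} = \frac{13595}{12443}$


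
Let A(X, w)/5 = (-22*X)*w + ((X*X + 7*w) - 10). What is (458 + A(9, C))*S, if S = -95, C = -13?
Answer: -1256660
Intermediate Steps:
A(X, w) = -50 + 5*X**2 + 35*w - 110*X*w (A(X, w) = 5*((-22*X)*w + ((X*X + 7*w) - 10)) = 5*(-22*X*w + ((X**2 + 7*w) - 10)) = 5*(-22*X*w + (-10 + X**2 + 7*w)) = 5*(-10 + X**2 + 7*w - 22*X*w) = -50 + 5*X**2 + 35*w - 110*X*w)
(458 + A(9, C))*S = (458 + (-50 + 5*9**2 + 35*(-13) - 110*9*(-13)))*(-95) = (458 + (-50 + 5*81 - 455 + 12870))*(-95) = (458 + (-50 + 405 - 455 + 12870))*(-95) = (458 + 12770)*(-95) = 13228*(-95) = -1256660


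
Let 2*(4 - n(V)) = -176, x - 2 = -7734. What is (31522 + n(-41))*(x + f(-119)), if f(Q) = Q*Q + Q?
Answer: 199484340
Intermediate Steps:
x = -7732 (x = 2 - 7734 = -7732)
n(V) = 92 (n(V) = 4 - 1/2*(-176) = 4 + 88 = 92)
f(Q) = Q + Q**2 (f(Q) = Q**2 + Q = Q + Q**2)
(31522 + n(-41))*(x + f(-119)) = (31522 + 92)*(-7732 - 119*(1 - 119)) = 31614*(-7732 - 119*(-118)) = 31614*(-7732 + 14042) = 31614*6310 = 199484340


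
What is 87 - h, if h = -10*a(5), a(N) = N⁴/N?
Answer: 1337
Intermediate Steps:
a(N) = N³
h = -1250 (h = -10*5³ = -10*125 = -1250)
87 - h = 87 - 1*(-1250) = 87 + 1250 = 1337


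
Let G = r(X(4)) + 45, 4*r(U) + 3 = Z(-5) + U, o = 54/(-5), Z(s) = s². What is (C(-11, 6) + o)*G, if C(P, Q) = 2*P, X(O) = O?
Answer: -8446/5 ≈ -1689.2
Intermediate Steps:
o = -54/5 (o = 54*(-⅕) = -54/5 ≈ -10.800)
r(U) = 11/2 + U/4 (r(U) = -¾ + ((-5)² + U)/4 = -¾ + (25 + U)/4 = -¾ + (25/4 + U/4) = 11/2 + U/4)
G = 103/2 (G = (11/2 + (¼)*4) + 45 = (11/2 + 1) + 45 = 13/2 + 45 = 103/2 ≈ 51.500)
(C(-11, 6) + o)*G = (2*(-11) - 54/5)*(103/2) = (-22 - 54/5)*(103/2) = -164/5*103/2 = -8446/5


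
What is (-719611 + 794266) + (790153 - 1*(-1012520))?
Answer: 1877328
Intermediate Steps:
(-719611 + 794266) + (790153 - 1*(-1012520)) = 74655 + (790153 + 1012520) = 74655 + 1802673 = 1877328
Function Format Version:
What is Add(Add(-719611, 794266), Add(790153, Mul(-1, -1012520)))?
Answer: 1877328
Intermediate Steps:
Add(Add(-719611, 794266), Add(790153, Mul(-1, -1012520))) = Add(74655, Add(790153, 1012520)) = Add(74655, 1802673) = 1877328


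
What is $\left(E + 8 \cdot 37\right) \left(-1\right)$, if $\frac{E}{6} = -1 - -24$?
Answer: $-434$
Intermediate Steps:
$E = 138$ ($E = 6 \left(-1 - -24\right) = 6 \left(-1 + 24\right) = 6 \cdot 23 = 138$)
$\left(E + 8 \cdot 37\right) \left(-1\right) = \left(138 + 8 \cdot 37\right) \left(-1\right) = \left(138 + 296\right) \left(-1\right) = 434 \left(-1\right) = -434$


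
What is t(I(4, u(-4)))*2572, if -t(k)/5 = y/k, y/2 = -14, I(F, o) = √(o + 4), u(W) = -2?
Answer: 180040*√2 ≈ 2.5462e+5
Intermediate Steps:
I(F, o) = √(4 + o)
y = -28 (y = 2*(-14) = -28)
t(k) = 140/k (t(k) = -(-140)/k = 140/k)
t(I(4, u(-4)))*2572 = (140/(√(4 - 2)))*2572 = (140/(√2))*2572 = (140*(√2/2))*2572 = (70*√2)*2572 = 180040*√2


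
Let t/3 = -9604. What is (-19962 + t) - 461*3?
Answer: -50157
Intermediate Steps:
t = -28812 (t = 3*(-9604) = -28812)
(-19962 + t) - 461*3 = (-19962 - 28812) - 461*3 = -48774 - 1383 = -50157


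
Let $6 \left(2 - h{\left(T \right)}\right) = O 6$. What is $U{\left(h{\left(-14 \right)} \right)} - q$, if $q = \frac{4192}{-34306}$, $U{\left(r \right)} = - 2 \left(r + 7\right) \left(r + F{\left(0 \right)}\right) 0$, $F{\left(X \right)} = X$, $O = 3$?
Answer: $\frac{2096}{17153} \approx 0.12219$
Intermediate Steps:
$h{\left(T \right)} = -1$ ($h{\left(T \right)} = 2 - \frac{3 \cdot 6}{6} = 2 - 3 = -1$)
$U{\left(r \right)} = 0$ ($U{\left(r \right)} = - 2 \left(r + 7\right) \left(r + 0\right) 0 = - 2 \left(7 + r\right) r 0 = - 2 r \left(7 + r\right) 0 = 0$)
$q = - \frac{2096}{17153}$ ($q = 4192 \left(- \frac{1}{34306}\right) = - \frac{2096}{17153} \approx -0.12219$)
$U{\left(h{\left(-14 \right)} \right)} - q = 0 - - \frac{2096}{17153} = 0 + \frac{2096}{17153} = \frac{2096}{17153}$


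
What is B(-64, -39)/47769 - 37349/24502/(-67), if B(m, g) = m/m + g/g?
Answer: 1787407649/78419214546 ≈ 0.022793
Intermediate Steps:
B(m, g) = 2 (B(m, g) = 1 + 1 = 2)
B(-64, -39)/47769 - 37349/24502/(-67) = 2/47769 - 37349/24502/(-67) = 2*(1/47769) - 37349*1/24502*(-1/67) = 2/47769 - 37349/24502*(-1/67) = 2/47769 + 37349/1641634 = 1787407649/78419214546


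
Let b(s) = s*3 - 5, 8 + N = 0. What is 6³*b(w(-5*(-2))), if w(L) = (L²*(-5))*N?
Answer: 2590920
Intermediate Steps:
N = -8 (N = -8 + 0 = -8)
w(L) = 40*L² (w(L) = (L²*(-5))*(-8) = -5*L²*(-8) = 40*L²)
b(s) = -5 + 3*s (b(s) = 3*s - 5 = -5 + 3*s)
6³*b(w(-5*(-2))) = 6³*(-5 + 3*(40*(-5*(-2))²)) = 216*(-5 + 3*(40*10²)) = 216*(-5 + 3*(40*100)) = 216*(-5 + 3*4000) = 216*(-5 + 12000) = 216*11995 = 2590920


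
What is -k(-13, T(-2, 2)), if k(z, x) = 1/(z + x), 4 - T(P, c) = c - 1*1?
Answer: ⅒ ≈ 0.10000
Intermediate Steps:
T(P, c) = 5 - c (T(P, c) = 4 - (c - 1*1) = 4 - (c - 1) = 4 - (-1 + c) = 4 + (1 - c) = 5 - c)
k(z, x) = 1/(x + z)
-k(-13, T(-2, 2)) = -1/((5 - 1*2) - 13) = -1/((5 - 2) - 13) = -1/(3 - 13) = -1/(-10) = -1*(-⅒) = ⅒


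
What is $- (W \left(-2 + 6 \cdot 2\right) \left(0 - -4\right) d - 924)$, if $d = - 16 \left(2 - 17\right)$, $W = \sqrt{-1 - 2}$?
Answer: $924 - 9600 i \sqrt{3} \approx 924.0 - 16628.0 i$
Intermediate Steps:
$W = i \sqrt{3}$ ($W = \sqrt{-3} = i \sqrt{3} \approx 1.732 i$)
$d = 240$ ($d = \left(-16\right) \left(-15\right) = 240$)
$- (W \left(-2 + 6 \cdot 2\right) \left(0 - -4\right) d - 924) = - (i \sqrt{3} \left(-2 + 6 \cdot 2\right) \left(0 - -4\right) 240 - 924) = - (i \sqrt{3} \left(-2 + 12\right) \left(0 + 4\right) 240 - 924) = - (i \sqrt{3} \cdot 10 \cdot 4 \cdot 240 - 924) = - (10 i \sqrt{3} \cdot 4 \cdot 240 - 924) = - (40 i \sqrt{3} \cdot 240 - 924) = - (9600 i \sqrt{3} - 924) = - (-924 + 9600 i \sqrt{3}) = 924 - 9600 i \sqrt{3}$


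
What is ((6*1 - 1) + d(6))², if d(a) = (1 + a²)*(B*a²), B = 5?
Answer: 44422225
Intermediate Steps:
d(a) = 5*a²*(1 + a²) (d(a) = (1 + a²)*(5*a²) = 5*a²*(1 + a²))
((6*1 - 1) + d(6))² = ((6*1 - 1) + 5*6²*(1 + 6²))² = ((6 - 1) + 5*36*(1 + 36))² = (5 + 5*36*37)² = (5 + 6660)² = 6665² = 44422225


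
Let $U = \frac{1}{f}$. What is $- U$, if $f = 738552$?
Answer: $- \frac{1}{738552} \approx -1.354 \cdot 10^{-6}$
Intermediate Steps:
$U = \frac{1}{738552} \approx 1.354 \cdot 10^{-6}$
$- U = \left(-1\right) \frac{1}{738552} = - \frac{1}{738552}$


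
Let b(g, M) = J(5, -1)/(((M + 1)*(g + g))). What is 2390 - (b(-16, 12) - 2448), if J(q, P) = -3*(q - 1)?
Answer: 503149/104 ≈ 4838.0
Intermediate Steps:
J(q, P) = 3 - 3*q (J(q, P) = -3*(-1 + q) = 3 - 3*q)
b(g, M) = -6/(g*(1 + M)) (b(g, M) = (3 - 3*5)/(((M + 1)*(g + g))) = (3 - 15)/(((1 + M)*(2*g))) = -12*1/(2*g*(1 + M)) = -6/(g*(1 + M)))
2390 - (b(-16, 12) - 2448) = 2390 - (-6/(-16*(1 + 12)) - 2448) = 2390 - (-6*(-1/16)/13 - 2448) = 2390 - (-6*(-1/16)*1/13 - 2448) = 2390 - (3/104 - 2448) = 2390 - 1*(-254589/104) = 2390 + 254589/104 = 503149/104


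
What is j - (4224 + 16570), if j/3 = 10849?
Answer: 11753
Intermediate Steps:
j = 32547 (j = 3*10849 = 32547)
j - (4224 + 16570) = 32547 - (4224 + 16570) = 32547 - 1*20794 = 32547 - 20794 = 11753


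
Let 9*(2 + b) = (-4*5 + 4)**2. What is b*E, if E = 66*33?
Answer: 57596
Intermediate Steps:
E = 2178
b = 238/9 (b = -2 + (-4*5 + 4)**2/9 = -2 + (-20 + 4)**2/9 = -2 + (1/9)*(-16)**2 = -2 + (1/9)*256 = -2 + 256/9 = 238/9 ≈ 26.444)
b*E = (238/9)*2178 = 57596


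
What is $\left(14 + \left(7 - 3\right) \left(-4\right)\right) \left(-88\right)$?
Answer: $176$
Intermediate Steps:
$\left(14 + \left(7 - 3\right) \left(-4\right)\right) \left(-88\right) = \left(14 + 4 \left(-4\right)\right) \left(-88\right) = \left(14 - 16\right) \left(-88\right) = \left(-2\right) \left(-88\right) = 176$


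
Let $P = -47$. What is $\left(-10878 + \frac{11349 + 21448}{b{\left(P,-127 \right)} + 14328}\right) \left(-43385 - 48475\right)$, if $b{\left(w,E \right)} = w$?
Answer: $\frac{14267320503060}{14281} \approx 9.9904 \cdot 10^{8}$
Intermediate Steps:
$\left(-10878 + \frac{11349 + 21448}{b{\left(P,-127 \right)} + 14328}\right) \left(-43385 - 48475\right) = \left(-10878 + \frac{11349 + 21448}{-47 + 14328}\right) \left(-43385 - 48475\right) = \left(-10878 + \frac{32797}{14281}\right) \left(-91860\right) = \left(- \frac{155315921}{14281}\right) \left(-91860\right) = \frac{14267320503060}{14281}$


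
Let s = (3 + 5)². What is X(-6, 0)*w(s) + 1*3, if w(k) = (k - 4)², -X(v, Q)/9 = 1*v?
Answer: 194403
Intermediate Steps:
X(v, Q) = -9*v
s = 64 (s = 8² = 64)
w(k) = (-4 + k)²
X(-6, 0)*w(s) + 1*3 = (-9*(-6))*(-4 + 64)² + 1*3 = 54*60² + 3 = 54*3600 + 3 = 194400 + 3 = 194403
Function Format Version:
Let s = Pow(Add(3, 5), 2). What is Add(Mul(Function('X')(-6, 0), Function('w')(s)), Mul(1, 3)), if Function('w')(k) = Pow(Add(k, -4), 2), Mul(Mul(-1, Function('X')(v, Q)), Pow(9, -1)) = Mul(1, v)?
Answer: 194403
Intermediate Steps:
Function('X')(v, Q) = Mul(-9, v) (Function('X')(v, Q) = Mul(-9, Mul(1, v)) = Mul(-9, v))
s = 64 (s = Pow(8, 2) = 64)
Function('w')(k) = Pow(Add(-4, k), 2)
Add(Mul(Function('X')(-6, 0), Function('w')(s)), Mul(1, 3)) = Add(Mul(Mul(-9, -6), Pow(Add(-4, 64), 2)), Mul(1, 3)) = Add(Mul(54, Pow(60, 2)), 3) = Add(Mul(54, 3600), 3) = Add(194400, 3) = 194403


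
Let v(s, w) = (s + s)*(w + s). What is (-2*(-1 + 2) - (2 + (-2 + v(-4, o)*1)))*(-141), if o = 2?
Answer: 2538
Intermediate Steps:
v(s, w) = 2*s*(s + w) (v(s, w) = (2*s)*(s + w) = 2*s*(s + w))
(-2*(-1 + 2) - (2 + (-2 + v(-4, o)*1)))*(-141) = (-2*(-1 + 2) - (2 + (-2 + (2*(-4)*(-4 + 2))*1)))*(-141) = (-2*1 - (2 + (-2 + (2*(-4)*(-2))*1)))*(-141) = (-2 - (2 + (-2 + 16*1)))*(-141) = (-2 - (2 + (-2 + 16)))*(-141) = (-2 - (2 + 14))*(-141) = (-2 - 1*16)*(-141) = (-2 - 16)*(-141) = -18*(-141) = 2538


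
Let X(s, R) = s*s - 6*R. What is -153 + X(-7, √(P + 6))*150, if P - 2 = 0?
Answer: 7197 - 1800*√2 ≈ 4651.4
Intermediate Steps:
P = 2 (P = 2 + 0 = 2)
X(s, R) = s² - 6*R
-153 + X(-7, √(P + 6))*150 = -153 + ((-7)² - 6*√(2 + 6))*150 = -153 + (49 - 12*√2)*150 = -153 + (7350 - 1800*√2) = 7197 - 1800*√2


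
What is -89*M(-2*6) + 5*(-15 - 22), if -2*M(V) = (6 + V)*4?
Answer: -1253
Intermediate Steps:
M(V) = -12 - 2*V (M(V) = -(6 + V)*4/2 = -(24 + 4*V)/2 = -12 - 2*V)
-89*M(-2*6) + 5*(-15 - 22) = -89*(-12 - (-4)*6) + 5*(-15 - 22) = -89*(-12 - 2*(-12)) + 5*(-37) = -89*(-12 + 24) - 185 = -89*12 - 185 = -1068 - 185 = -1253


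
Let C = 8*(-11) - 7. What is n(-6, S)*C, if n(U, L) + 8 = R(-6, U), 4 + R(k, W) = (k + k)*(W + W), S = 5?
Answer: -12540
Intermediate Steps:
R(k, W) = -4 + 4*W*k (R(k, W) = -4 + (k + k)*(W + W) = -4 + (2*k)*(2*W) = -4 + 4*W*k)
n(U, L) = -12 - 24*U (n(U, L) = -8 + (-4 + 4*U*(-6)) = -8 + (-4 - 24*U) = -12 - 24*U)
C = -95 (C = -88 - 7 = -95)
n(-6, S)*C = (-12 - 24*(-6))*(-95) = (-12 + 144)*(-95) = 132*(-95) = -12540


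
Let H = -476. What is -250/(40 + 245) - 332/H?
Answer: -1219/6783 ≈ -0.17971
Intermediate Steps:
-250/(40 + 245) - 332/H = -250/(40 + 245) - 332/(-476) = -250/285 - 332*(-1/476) = -250*1/285 + 83/119 = -50/57 + 83/119 = -1219/6783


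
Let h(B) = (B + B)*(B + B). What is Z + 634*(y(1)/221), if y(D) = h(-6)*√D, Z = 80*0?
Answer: 91296/221 ≈ 413.10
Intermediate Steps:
h(B) = 4*B² (h(B) = (2*B)*(2*B) = 4*B²)
Z = 0
y(D) = 144*√D (y(D) = (4*(-6)²)*√D = (4*36)*√D = 144*√D)
Z + 634*(y(1)/221) = 0 + 634*((144*√1)/221) = 0 + 634*((144*1)*(1/221)) = 0 + 634*(144*(1/221)) = 0 + 634*(144/221) = 0 + 91296/221 = 91296/221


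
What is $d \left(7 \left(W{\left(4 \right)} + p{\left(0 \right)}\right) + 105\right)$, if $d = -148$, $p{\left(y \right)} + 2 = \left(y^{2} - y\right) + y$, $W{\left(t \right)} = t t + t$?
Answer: $-34188$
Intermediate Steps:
$W{\left(t \right)} = t + t^{2}$ ($W{\left(t \right)} = t^{2} + t = t + t^{2}$)
$p{\left(y \right)} = -2 + y^{2}$ ($p{\left(y \right)} = -2 + \left(\left(y^{2} - y\right) + y\right) = -2 + y^{2}$)
$d \left(7 \left(W{\left(4 \right)} + p{\left(0 \right)}\right) + 105\right) = - 148 \left(7 \left(4 \left(1 + 4\right) - \left(2 - 0^{2}\right)\right) + 105\right) = - 148 \left(7 \left(4 \cdot 5 + \left(-2 + 0\right)\right) + 105\right) = - 148 \left(7 \left(20 - 2\right) + 105\right) = - 148 \left(7 \cdot 18 + 105\right) = - 148 \left(126 + 105\right) = \left(-148\right) 231 = -34188$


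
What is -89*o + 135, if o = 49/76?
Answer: 5899/76 ≈ 77.618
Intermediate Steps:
o = 49/76 (o = 49*(1/76) = 49/76 ≈ 0.64474)
-89*o + 135 = -89*49/76 + 135 = -4361/76 + 135 = 5899/76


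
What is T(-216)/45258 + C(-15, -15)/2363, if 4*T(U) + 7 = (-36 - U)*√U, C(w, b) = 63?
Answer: 11388475/427778616 + 45*I*√6/7543 ≈ 0.026622 + 0.014613*I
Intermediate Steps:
T(U) = -7/4 + √U*(-36 - U)/4 (T(U) = -7/4 + ((-36 - U)*√U)/4 = -7/4 + (√U*(-36 - U))/4 = -7/4 + √U*(-36 - U)/4)
T(-216)/45258 + C(-15, -15)/2363 = (-7/4 - 54*I*√6 - (-324)*I*√6)/45258 + 63/2363 = (-7/4 - 54*I*√6 - (-324)*I*√6)*(1/45258) + 63*(1/2363) = (-7/4 - 54*I*√6 + 324*I*√6)*(1/45258) + 63/2363 = (-7/4 + 270*I*√6)*(1/45258) + 63/2363 = (-7/181032 + 45*I*√6/7543) + 63/2363 = 11388475/427778616 + 45*I*√6/7543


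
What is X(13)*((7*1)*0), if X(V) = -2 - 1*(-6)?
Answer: 0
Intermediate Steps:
X(V) = 4 (X(V) = -2 + 6 = 4)
X(13)*((7*1)*0) = 4*((7*1)*0) = 4*(7*0) = 4*0 = 0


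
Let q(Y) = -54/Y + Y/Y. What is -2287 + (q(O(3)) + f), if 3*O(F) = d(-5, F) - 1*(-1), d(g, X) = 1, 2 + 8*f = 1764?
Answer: -8587/4 ≈ -2146.8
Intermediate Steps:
f = 881/4 (f = -¼ + (⅛)*1764 = -¼ + 441/2 = 881/4 ≈ 220.25)
O(F) = ⅔ (O(F) = (1 - 1*(-1))/3 = (1 + 1)/3 = (⅓)*2 = ⅔)
q(Y) = 1 - 54/Y (q(Y) = -54/Y + 1 = 1 - 54/Y)
-2287 + (q(O(3)) + f) = -2287 + ((-54 + ⅔)/(⅔) + 881/4) = -2287 + ((3/2)*(-160/3) + 881/4) = -2287 + (-80 + 881/4) = -2287 + 561/4 = -8587/4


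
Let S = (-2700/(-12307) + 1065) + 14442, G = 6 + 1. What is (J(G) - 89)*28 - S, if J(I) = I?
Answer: -219104221/12307 ≈ -17803.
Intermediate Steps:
G = 7
S = 190847349/12307 (S = (-2700*(-1/12307) + 1065) + 14442 = (2700/12307 + 1065) + 14442 = 13109655/12307 + 14442 = 190847349/12307 ≈ 15507.)
(J(G) - 89)*28 - S = (7 - 89)*28 - 1*190847349/12307 = -82*28 - 190847349/12307 = -2296 - 190847349/12307 = -219104221/12307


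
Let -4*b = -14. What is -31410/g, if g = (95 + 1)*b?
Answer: -5235/56 ≈ -93.482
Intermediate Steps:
b = 7/2 (b = -1/4*(-14) = 7/2 ≈ 3.5000)
g = 336 (g = (95 + 1)*(7/2) = 96*(7/2) = 336)
-31410/g = -31410/336 = -31410*1/336 = -5235/56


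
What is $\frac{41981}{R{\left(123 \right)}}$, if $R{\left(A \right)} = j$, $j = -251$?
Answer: $- \frac{41981}{251} \approx -167.25$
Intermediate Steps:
$R{\left(A \right)} = -251$
$\frac{41981}{R{\left(123 \right)}} = \frac{41981}{-251} = 41981 \left(- \frac{1}{251}\right) = - \frac{41981}{251}$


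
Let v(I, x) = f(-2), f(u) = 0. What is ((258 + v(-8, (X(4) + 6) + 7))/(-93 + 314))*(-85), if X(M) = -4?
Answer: -1290/13 ≈ -99.231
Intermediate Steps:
v(I, x) = 0
((258 + v(-8, (X(4) + 6) + 7))/(-93 + 314))*(-85) = ((258 + 0)/(-93 + 314))*(-85) = (258/221)*(-85) = -1290/13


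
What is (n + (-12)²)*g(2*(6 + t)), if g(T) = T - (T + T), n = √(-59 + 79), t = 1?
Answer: -2016 - 28*√5 ≈ -2078.6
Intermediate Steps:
n = 2*√5 (n = √20 = 2*√5 ≈ 4.4721)
g(T) = -T (g(T) = T - 2*T = -T)
(n + (-12)²)*g(2*(6 + t)) = (2*√5 + (-12)²)*(-2*(6 + 1)) = (2*√5 + 144)*(-2*7) = (144 + 2*√5)*(-1*14) = (144 + 2*√5)*(-14) = -2016 - 28*√5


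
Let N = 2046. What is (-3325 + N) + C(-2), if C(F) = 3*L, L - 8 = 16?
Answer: -1207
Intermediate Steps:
L = 24 (L = 8 + 16 = 24)
C(F) = 72 (C(F) = 3*24 = 72)
(-3325 + N) + C(-2) = (-3325 + 2046) + 72 = -1279 + 72 = -1207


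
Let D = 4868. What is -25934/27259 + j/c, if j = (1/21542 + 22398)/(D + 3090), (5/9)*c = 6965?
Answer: -55725066738985985/58585953406848588 ≈ -0.95117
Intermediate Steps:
c = 12537 (c = (9/5)*6965 = 12537)
j = 482497717/171431236 (j = (1/21542 + 22398)/(4868 + 3090) = (1/21542 + 22398)/7958 = (482497717/21542)*(1/7958) = 482497717/171431236 ≈ 2.8145)
-25934/27259 + j/c = -25934/27259 + (482497717/171431236)/12537 = -25934*1/27259 + (482497717/171431236)*(1/12537) = -25934/27259 + 482497717/2149233405732 = -55725066738985985/58585953406848588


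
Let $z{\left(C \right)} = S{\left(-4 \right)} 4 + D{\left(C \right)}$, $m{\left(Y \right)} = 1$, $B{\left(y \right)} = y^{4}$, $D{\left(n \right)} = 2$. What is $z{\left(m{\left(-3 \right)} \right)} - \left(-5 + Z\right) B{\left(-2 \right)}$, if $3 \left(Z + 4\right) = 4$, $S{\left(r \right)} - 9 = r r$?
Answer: $\frac{674}{3} \approx 224.67$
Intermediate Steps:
$S{\left(r \right)} = 9 + r^{2}$ ($S{\left(r \right)} = 9 + r r = 9 + r^{2}$)
$Z = - \frac{8}{3}$ ($Z = -4 + \frac{1}{3} \cdot 4 = -4 + \frac{4}{3} = - \frac{8}{3} \approx -2.6667$)
$z{\left(C \right)} = 102$ ($z{\left(C \right)} = \left(9 + \left(-4\right)^{2}\right) 4 + 2 = \left(9 + 16\right) 4 + 2 = 25 \cdot 4 + 2 = 100 + 2 = 102$)
$z{\left(m{\left(-3 \right)} \right)} - \left(-5 + Z\right) B{\left(-2 \right)} = 102 - \left(-5 - \frac{8}{3}\right) \left(-2\right)^{4} = 102 - \left(- \frac{23}{3}\right) 16 = 102 - - \frac{368}{3} = 102 + \frac{368}{3} = \frac{674}{3}$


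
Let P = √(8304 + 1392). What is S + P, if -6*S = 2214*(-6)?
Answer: 2214 + 4*√606 ≈ 2312.5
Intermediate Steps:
P = 4*√606 (P = √9696 = 4*√606 ≈ 98.468)
S = 2214 (S = -369*(-6) = -⅙*(-13284) = 2214)
S + P = 2214 + 4*√606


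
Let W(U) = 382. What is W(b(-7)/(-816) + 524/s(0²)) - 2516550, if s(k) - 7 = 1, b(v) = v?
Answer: -2516168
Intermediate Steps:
s(k) = 8 (s(k) = 7 + 1 = 8)
W(b(-7)/(-816) + 524/s(0²)) - 2516550 = 382 - 2516550 = -2516168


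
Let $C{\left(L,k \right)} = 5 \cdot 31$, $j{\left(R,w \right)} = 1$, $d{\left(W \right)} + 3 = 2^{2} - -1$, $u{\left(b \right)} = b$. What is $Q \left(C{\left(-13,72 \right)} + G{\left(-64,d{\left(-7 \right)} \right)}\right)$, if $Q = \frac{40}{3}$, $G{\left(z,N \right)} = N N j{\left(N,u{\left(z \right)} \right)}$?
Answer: $2120$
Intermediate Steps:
$d{\left(W \right)} = 2$ ($d{\left(W \right)} = -3 - \left(-1 - 2^{2}\right) = -3 + \left(4 + 1\right) = -3 + 5 = 2$)
$G{\left(z,N \right)} = N^{2}$ ($G{\left(z,N \right)} = N N 1 = N^{2} \cdot 1 = N^{2}$)
$C{\left(L,k \right)} = 155$
$Q = \frac{40}{3}$ ($Q = 40 \cdot \frac{1}{3} = \frac{40}{3} \approx 13.333$)
$Q \left(C{\left(-13,72 \right)} + G{\left(-64,d{\left(-7 \right)} \right)}\right) = \frac{40 \left(155 + 2^{2}\right)}{3} = \frac{40 \left(155 + 4\right)}{3} = \frac{40}{3} \cdot 159 = 2120$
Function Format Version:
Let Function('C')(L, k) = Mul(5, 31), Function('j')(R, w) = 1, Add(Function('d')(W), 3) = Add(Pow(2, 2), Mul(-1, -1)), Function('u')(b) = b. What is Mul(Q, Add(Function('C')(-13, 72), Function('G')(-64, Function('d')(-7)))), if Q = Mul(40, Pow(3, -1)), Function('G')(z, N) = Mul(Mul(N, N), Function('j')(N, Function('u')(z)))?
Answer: 2120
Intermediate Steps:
Function('d')(W) = 2 (Function('d')(W) = Add(-3, Add(Pow(2, 2), Mul(-1, -1))) = Add(-3, Add(4, 1)) = Add(-3, 5) = 2)
Function('G')(z, N) = Pow(N, 2) (Function('G')(z, N) = Mul(Mul(N, N), 1) = Mul(Pow(N, 2), 1) = Pow(N, 2))
Function('C')(L, k) = 155
Q = Rational(40, 3) (Q = Mul(40, Rational(1, 3)) = Rational(40, 3) ≈ 13.333)
Mul(Q, Add(Function('C')(-13, 72), Function('G')(-64, Function('d')(-7)))) = Mul(Rational(40, 3), Add(155, Pow(2, 2))) = Mul(Rational(40, 3), Add(155, 4)) = Mul(Rational(40, 3), 159) = 2120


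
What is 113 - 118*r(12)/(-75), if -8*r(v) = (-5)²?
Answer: 1297/12 ≈ 108.08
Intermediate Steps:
r(v) = -25/8 (r(v) = -⅛*(-5)² = -⅛*25 = -25/8)
113 - 118*r(12)/(-75) = 113 - (-1475)/(4*(-75)) = 113 - (-1475)*(-1)/(4*75) = 113 - 118*1/24 = 113 - 59/12 = 1297/12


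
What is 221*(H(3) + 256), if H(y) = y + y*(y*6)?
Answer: 69173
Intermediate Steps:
H(y) = y + 6*y² (H(y) = y + y*(6*y) = y + 6*y²)
221*(H(3) + 256) = 221*(3*(1 + 6*3) + 256) = 221*(3*(1 + 18) + 256) = 221*(3*19 + 256) = 221*(57 + 256) = 221*313 = 69173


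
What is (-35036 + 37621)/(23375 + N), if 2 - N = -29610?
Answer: 235/4817 ≈ 0.048786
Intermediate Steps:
N = 29612 (N = 2 - 1*(-29610) = 2 + 29610 = 29612)
(-35036 + 37621)/(23375 + N) = (-35036 + 37621)/(23375 + 29612) = 2585/52987 = 2585*(1/52987) = 235/4817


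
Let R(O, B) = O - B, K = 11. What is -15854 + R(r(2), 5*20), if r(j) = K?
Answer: -15943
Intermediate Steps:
r(j) = 11
-15854 + R(r(2), 5*20) = -15854 + (11 - 5*20) = -15854 + (11 - 1*100) = -15854 + (11 - 100) = -15854 - 89 = -15943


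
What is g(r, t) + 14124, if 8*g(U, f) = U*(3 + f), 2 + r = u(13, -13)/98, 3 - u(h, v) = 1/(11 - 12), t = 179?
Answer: 98556/7 ≈ 14079.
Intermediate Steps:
u(h, v) = 4 (u(h, v) = 3 - 1/(11 - 12) = 3 - 1/(-1) = 3 - 1*(-1) = 3 + 1 = 4)
r = -96/49 (r = -2 + 4/98 = -2 + 4*(1/98) = -2 + 2/49 = -96/49 ≈ -1.9592)
g(U, f) = U*(3 + f)/8 (g(U, f) = (U*(3 + f))/8 = U*(3 + f)/8)
g(r, t) + 14124 = (⅛)*(-96/49)*(3 + 179) + 14124 = (⅛)*(-96/49)*182 + 14124 = -312/7 + 14124 = 98556/7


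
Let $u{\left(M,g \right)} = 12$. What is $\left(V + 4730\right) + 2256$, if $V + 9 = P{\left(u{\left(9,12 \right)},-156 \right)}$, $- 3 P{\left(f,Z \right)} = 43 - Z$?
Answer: $\frac{20732}{3} \approx 6910.7$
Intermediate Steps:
$P{\left(f,Z \right)} = - \frac{43}{3} + \frac{Z}{3}$ ($P{\left(f,Z \right)} = - \frac{43 - Z}{3} = - \frac{43}{3} + \frac{Z}{3}$)
$V = - \frac{226}{3}$ ($V = -9 + \left(- \frac{43}{3} + \frac{1}{3} \left(-156\right)\right) = -9 - \frac{199}{3} = - \frac{226}{3} \approx -75.333$)
$\left(V + 4730\right) + 2256 = \left(- \frac{226}{3} + 4730\right) + 2256 = \frac{13964}{3} + 2256 = \frac{20732}{3}$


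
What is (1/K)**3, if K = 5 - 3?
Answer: 1/8 ≈ 0.12500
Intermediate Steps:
K = 2
(1/K)**3 = (1/2)**3 = 1/8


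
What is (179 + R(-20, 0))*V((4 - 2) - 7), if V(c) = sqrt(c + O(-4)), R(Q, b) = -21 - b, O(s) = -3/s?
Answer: 79*I*sqrt(17) ≈ 325.73*I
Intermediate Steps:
V(c) = sqrt(3/4 + c) (V(c) = sqrt(c - 3/(-4)) = sqrt(c - 3*(-1/4)) = sqrt(c + 3/4) = sqrt(3/4 + c))
(179 + R(-20, 0))*V((4 - 2) - 7) = (179 + (-21 - 1*0))*(sqrt(3 + 4*((4 - 2) - 7))/2) = (179 + (-21 + 0))*(sqrt(3 + 4*(2 - 7))/2) = (179 - 21)*(sqrt(3 + 4*(-5))/2) = 158*(sqrt(3 - 20)/2) = 158*(sqrt(-17)/2) = 158*((I*sqrt(17))/2) = 158*(I*sqrt(17)/2) = 79*I*sqrt(17)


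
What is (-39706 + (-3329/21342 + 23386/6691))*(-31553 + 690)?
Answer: 174978181251625717/142799322 ≈ 1.2253e+9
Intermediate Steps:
(-39706 + (-3329/21342 + 23386/6691))*(-31553 + 690) = (-39706 + (-3329*1/21342 + 23386*(1/6691)))*(-30863) = (-39706 + (-3329/21342 + 23386/6691))*(-30863) = (-39706 + 476829673/142799322)*(-30863) = -5669513049659/142799322*(-30863) = 174978181251625717/142799322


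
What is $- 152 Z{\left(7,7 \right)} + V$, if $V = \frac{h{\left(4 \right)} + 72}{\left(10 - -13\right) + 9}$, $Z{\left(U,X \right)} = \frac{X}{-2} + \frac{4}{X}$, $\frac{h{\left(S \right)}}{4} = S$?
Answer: $\frac{12541}{28} \approx 447.89$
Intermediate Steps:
$h{\left(S \right)} = 4 S$
$Z{\left(U,X \right)} = \frac{4}{X} - \frac{X}{2}$ ($Z{\left(U,X \right)} = X \left(- \frac{1}{2}\right) + \frac{4}{X} = - \frac{X}{2} + \frac{4}{X} = \frac{4}{X} - \frac{X}{2}$)
$V = \frac{11}{4}$ ($V = \frac{4 \cdot 4 + 72}{\left(10 - -13\right) + 9} = \frac{16 + 72}{\left(10 + 13\right) + 9} = \frac{88}{23 + 9} = \frac{88}{32} = 88 \cdot \frac{1}{32} = \frac{11}{4} \approx 2.75$)
$- 152 Z{\left(7,7 \right)} + V = - 152 \left(\frac{4}{7} - \frac{7}{2}\right) + \frac{11}{4} = \left(-152\right) \left(- \frac{41}{14}\right) + \frac{11}{4} = \frac{3116}{7} + \frac{11}{4} = \frac{12541}{28}$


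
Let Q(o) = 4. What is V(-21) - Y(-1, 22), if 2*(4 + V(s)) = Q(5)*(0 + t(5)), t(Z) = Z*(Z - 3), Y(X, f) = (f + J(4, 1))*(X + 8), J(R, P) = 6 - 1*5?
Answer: -145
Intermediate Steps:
J(R, P) = 1 (J(R, P) = 6 - 5 = 1)
Y(X, f) = (1 + f)*(8 + X) (Y(X, f) = (f + 1)*(X + 8) = (1 + f)*(8 + X))
t(Z) = Z*(-3 + Z)
V(s) = 16 (V(s) = -4 + (4*(0 + 5*(-3 + 5)))/2 = -4 + (4*(0 + 5*2))/2 = -4 + (4*(0 + 10))/2 = -4 + (4*10)/2 = -4 + (1/2)*40 = -4 + 20 = 16)
V(-21) - Y(-1, 22) = 16 - (8 - 1 + 8*22 - 1*22) = 16 - (8 - 1 + 176 - 22) = 16 - 1*161 = 16 - 161 = -145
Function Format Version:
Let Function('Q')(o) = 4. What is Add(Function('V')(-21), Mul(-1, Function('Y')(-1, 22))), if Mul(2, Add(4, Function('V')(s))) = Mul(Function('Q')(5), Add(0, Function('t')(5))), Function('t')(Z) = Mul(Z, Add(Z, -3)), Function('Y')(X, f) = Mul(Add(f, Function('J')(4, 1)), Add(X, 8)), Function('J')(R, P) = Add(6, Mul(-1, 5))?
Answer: -145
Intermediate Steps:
Function('J')(R, P) = 1 (Function('J')(R, P) = Add(6, -5) = 1)
Function('Y')(X, f) = Mul(Add(1, f), Add(8, X)) (Function('Y')(X, f) = Mul(Add(f, 1), Add(X, 8)) = Mul(Add(1, f), Add(8, X)))
Function('t')(Z) = Mul(Z, Add(-3, Z))
Function('V')(s) = 16 (Function('V')(s) = Add(-4, Mul(Rational(1, 2), Mul(4, Add(0, Mul(5, Add(-3, 5)))))) = Add(-4, Mul(Rational(1, 2), Mul(4, Add(0, Mul(5, 2))))) = Add(-4, Mul(Rational(1, 2), Mul(4, Add(0, 10)))) = Add(-4, Mul(Rational(1, 2), Mul(4, 10))) = Add(-4, Mul(Rational(1, 2), 40)) = Add(-4, 20) = 16)
Add(Function('V')(-21), Mul(-1, Function('Y')(-1, 22))) = Add(16, Mul(-1, Add(8, -1, Mul(8, 22), Mul(-1, 22)))) = Add(16, Mul(-1, Add(8, -1, 176, -22))) = Add(16, Mul(-1, 161)) = Add(16, -161) = -145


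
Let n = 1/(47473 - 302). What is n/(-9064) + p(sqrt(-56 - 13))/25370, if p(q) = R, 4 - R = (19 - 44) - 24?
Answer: 263494717/126129593480 ≈ 0.0020891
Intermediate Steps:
R = 53 (R = 4 - ((19 - 44) - 24) = 4 - (-25 - 24) = 4 - 1*(-49) = 4 + 49 = 53)
n = 1/47171 ≈ 2.1199e-5
p(q) = 53
n/(-9064) + p(sqrt(-56 - 13))/25370 = (1/47171)/(-9064) + 53/25370 = (1/47171)*(-1/9064) + 53*(1/25370) = -1/427557944 + 53/25370 = 263494717/126129593480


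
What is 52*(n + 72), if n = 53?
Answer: 6500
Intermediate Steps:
52*(n + 72) = 52*(53 + 72) = 52*125 = 6500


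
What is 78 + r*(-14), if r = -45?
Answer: 708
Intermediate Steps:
78 + r*(-14) = 78 - 45*(-14) = 78 + 630 = 708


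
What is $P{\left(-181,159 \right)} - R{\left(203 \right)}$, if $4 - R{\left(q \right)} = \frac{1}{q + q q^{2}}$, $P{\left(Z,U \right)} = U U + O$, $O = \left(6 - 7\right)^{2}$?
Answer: $\frac{211466395141}{8365630} \approx 25278.0$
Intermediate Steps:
$O = 1$ ($O = \left(-1\right)^{2} = 1$)
$P{\left(Z,U \right)} = 1 + U^{2}$ ($P{\left(Z,U \right)} = U U + 1 = U^{2} + 1 = 1 + U^{2}$)
$R{\left(q \right)} = 4 - \frac{1}{q + q^{3}}$ ($R{\left(q \right)} = 4 - \frac{1}{q + q q^{2}} = 4 - \frac{1}{q + q^{3}}$)
$P{\left(-181,159 \right)} - R{\left(203 \right)} = \left(1 + 159^{2}\right) - \frac{-1 + 4 \cdot 203 + 4 \cdot 203^{3}}{203 + 203^{3}} = \left(1 + 25281\right) - \frac{-1 + 812 + 4 \cdot 8365427}{203 + 8365427} = 25282 - \frac{-1 + 812 + 33461708}{8365630} = 25282 - \frac{1}{8365630} \cdot 33462519 = 25282 - \frac{33462519}{8365630} = \frac{211466395141}{8365630}$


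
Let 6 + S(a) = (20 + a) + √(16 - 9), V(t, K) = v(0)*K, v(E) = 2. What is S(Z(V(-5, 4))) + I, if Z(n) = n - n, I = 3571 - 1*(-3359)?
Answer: 6944 + √7 ≈ 6946.6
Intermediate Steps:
V(t, K) = 2*K
I = 6930 (I = 3571 + 3359 = 6930)
Z(n) = 0
S(a) = 14 + a + √7 (S(a) = -6 + ((20 + a) + √(16 - 9)) = -6 + ((20 + a) + √7) = -6 + (20 + a + √7) = 14 + a + √7)
S(Z(V(-5, 4))) + I = (14 + 0 + √7) + 6930 = (14 + √7) + 6930 = 6944 + √7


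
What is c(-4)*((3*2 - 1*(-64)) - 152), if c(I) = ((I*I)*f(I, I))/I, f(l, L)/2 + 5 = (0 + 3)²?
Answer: 2624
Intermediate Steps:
f(l, L) = 8 (f(l, L) = -10 + 2*(0 + 3)² = -10 + 2*3² = -10 + 2*9 = -10 + 18 = 8)
c(I) = 8*I (c(I) = ((I*I)*8)/I = (I²*8)/I = (8*I²)/I = 8*I)
c(-4)*((3*2 - 1*(-64)) - 152) = (8*(-4))*((3*2 - 1*(-64)) - 152) = -32*((6 + 64) - 152) = -32*(70 - 152) = -32*(-82) = 2624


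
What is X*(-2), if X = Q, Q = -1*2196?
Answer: 4392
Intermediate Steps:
Q = -2196
X = -2196
X*(-2) = -2196*(-2) = 4392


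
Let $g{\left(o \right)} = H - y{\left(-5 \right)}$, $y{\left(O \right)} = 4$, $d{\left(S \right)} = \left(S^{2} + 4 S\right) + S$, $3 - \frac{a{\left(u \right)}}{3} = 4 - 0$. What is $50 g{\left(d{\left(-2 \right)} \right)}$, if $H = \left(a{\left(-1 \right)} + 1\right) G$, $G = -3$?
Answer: $100$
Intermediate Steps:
$a{\left(u \right)} = -3$ ($a{\left(u \right)} = 9 - 3 \left(4 - 0\right) = 9 - 3 \left(4 + 0\right) = 9 - 12 = -3$)
$d{\left(S \right)} = S^{2} + 5 S$
$H = 6$ ($H = \left(-3 + 1\right) \left(-3\right) = \left(-2\right) \left(-3\right) = 6$)
$g{\left(o \right)} = 2$ ($g{\left(o \right)} = 6 - 4 = 2$)
$50 g{\left(d{\left(-2 \right)} \right)} = 50 \cdot 2 = 100$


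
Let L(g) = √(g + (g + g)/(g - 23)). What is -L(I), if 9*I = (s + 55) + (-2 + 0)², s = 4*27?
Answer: -√9185/30 ≈ -3.1946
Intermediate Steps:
s = 108
I = 167/9 (I = ((108 + 55) + (-2 + 0)²)/9 = (163 + (-2)²)/9 = (163 + 4)/9 = (⅑)*167 = 167/9 ≈ 18.556)
L(g) = √(g + 2*g/(-23 + g)) (L(g) = √(g + (2*g)/(-23 + g)) = √(g + 2*g/(-23 + g)))
-L(I) = -√(167*(-21 + 167/9)/(9*(-23 + 167/9))) = -√((167/9)*(-22/9)/(-40/9)) = -√((167/9)*(-9/40)*(-22/9)) = -√(1837/180) = -√9185/30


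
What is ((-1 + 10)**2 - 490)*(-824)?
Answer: 337016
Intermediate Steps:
((-1 + 10)**2 - 490)*(-824) = (9**2 - 490)*(-824) = (81 - 490)*(-824) = -409*(-824) = 337016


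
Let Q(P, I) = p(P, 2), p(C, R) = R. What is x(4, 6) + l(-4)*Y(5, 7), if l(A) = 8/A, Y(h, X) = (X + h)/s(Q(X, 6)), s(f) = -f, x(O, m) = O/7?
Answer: 88/7 ≈ 12.571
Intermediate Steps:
Q(P, I) = 2
x(O, m) = O/7 (x(O, m) = O*(⅐) = O/7)
Y(h, X) = -X/2 - h/2 (Y(h, X) = (X + h)/((-1*2)) = (X + h)/(-2) = (X + h)*(-½) = -X/2 - h/2)
x(4, 6) + l(-4)*Y(5, 7) = (⅐)*4 + (8/(-4))*(-½*7 - ½*5) = 4/7 + (8*(-¼))*(-7/2 - 5/2) = 4/7 - 2*(-6) = 4/7 + 12 = 88/7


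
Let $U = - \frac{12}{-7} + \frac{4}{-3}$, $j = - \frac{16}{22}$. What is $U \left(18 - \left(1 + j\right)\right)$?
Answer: $\frac{520}{77} \approx 6.7533$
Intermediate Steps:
$j = - \frac{8}{11}$ ($j = \left(-16\right) \frac{1}{22} = - \frac{8}{11} \approx -0.72727$)
$U = \frac{8}{21}$ ($U = \left(-12\right) \left(- \frac{1}{7}\right) + 4 \left(- \frac{1}{3}\right) = \frac{12}{7} - \frac{4}{3} = \frac{8}{21} \approx 0.38095$)
$U \left(18 - \left(1 + j\right)\right) = \frac{8 \left(18 - \frac{3}{11}\right)}{21} = \frac{8}{21} \cdot \frac{195}{11} = \frac{520}{77}$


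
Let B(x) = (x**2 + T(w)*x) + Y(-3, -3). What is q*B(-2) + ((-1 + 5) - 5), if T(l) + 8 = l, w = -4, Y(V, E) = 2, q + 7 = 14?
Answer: 209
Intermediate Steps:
q = 7 (q = -7 + 14 = 7)
T(l) = -8 + l
B(x) = 2 + x**2 - 12*x (B(x) = (x**2 + (-8 - 4)*x) + 2 = (x**2 - 12*x) + 2 = 2 + x**2 - 12*x)
q*B(-2) + ((-1 + 5) - 5) = 7*(2 + (-2)**2 - 12*(-2)) + ((-1 + 5) - 5) = 7*(2 + 4 + 24) + (4 - 5) = 7*30 - 1 = 210 - 1 = 209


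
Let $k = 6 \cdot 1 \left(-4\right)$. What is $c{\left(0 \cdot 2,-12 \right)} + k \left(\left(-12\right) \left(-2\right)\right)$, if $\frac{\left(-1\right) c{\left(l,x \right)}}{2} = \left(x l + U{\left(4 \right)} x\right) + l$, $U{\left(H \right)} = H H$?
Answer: $-192$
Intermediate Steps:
$U{\left(H \right)} = H^{2}$
$c{\left(l,x \right)} = - 32 x - 2 l - 2 l x$ ($c{\left(l,x \right)} = - 2 \left(\left(x l + 4^{2} x\right) + l\right) = - 2 \left(\left(l x + 16 x\right) + l\right) = - 2 \left(\left(16 x + l x\right) + l\right) = - 2 \left(l + 16 x + l x\right) = - 32 x - 2 l - 2 l x$)
$k = -24$ ($k = 6 \left(-4\right) = -24$)
$c{\left(0 \cdot 2,-12 \right)} + k \left(\left(-12\right) \left(-2\right)\right) = \left(\left(-32\right) \left(-12\right) - 2 \cdot 0 \cdot 2 - 2 \cdot 0 \cdot 2 \left(-12\right)\right) - 24 \left(\left(-12\right) \left(-2\right)\right) = \left(384 - 0 - 0 \left(-12\right)\right) - 576 = \left(384 + 0 + 0\right) - 576 = 384 - 576 = -192$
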